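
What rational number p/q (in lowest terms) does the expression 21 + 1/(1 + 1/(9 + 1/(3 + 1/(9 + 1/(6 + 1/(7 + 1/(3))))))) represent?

869488/39697

Start with 3.
7 + 1/(3/1) = 7 + 1/3 = 22/3
6 + 1/(22/3) = 6 + 3/22 = 135/22
9 + 1/(135/22) = 9 + 22/135 = 1237/135
3 + 1/(1237/135) = 3 + 135/1237 = 3846/1237
9 + 1/(3846/1237) = 9 + 1237/3846 = 35851/3846
1 + 1/(35851/3846) = 1 + 3846/35851 = 39697/35851
21 + 1/(39697/35851) = 21 + 35851/39697 = 869488/39697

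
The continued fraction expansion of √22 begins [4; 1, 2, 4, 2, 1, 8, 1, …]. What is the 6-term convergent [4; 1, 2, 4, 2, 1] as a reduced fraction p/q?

197/42

a_0 = 4: 4/1
a_1 = 1: 5/1
a_2 = 2: 14/3
a_3 = 4: 61/13
a_4 = 2: 136/29
a_5 = 1: 197/42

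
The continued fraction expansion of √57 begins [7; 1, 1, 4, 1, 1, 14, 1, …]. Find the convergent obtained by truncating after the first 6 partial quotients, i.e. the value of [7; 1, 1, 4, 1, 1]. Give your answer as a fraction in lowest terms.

151/20

Compute successive convergents:
a_0 = 7: 7/1
a_1 = 1: 8/1
a_2 = 1: 15/2
a_3 = 4: 68/9
a_4 = 1: 83/11
a_5 = 1: 151/20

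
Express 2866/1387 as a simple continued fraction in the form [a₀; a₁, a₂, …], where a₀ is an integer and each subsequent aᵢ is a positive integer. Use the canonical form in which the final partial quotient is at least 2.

[2; 15, 13, 7]

⌊2866/1387⌋ = 2, remainder 92
⌊1387/92⌋ = 15, remainder 7
⌊92/7⌋ = 13, remainder 1
⌊7/1⌋ = 7, remainder 0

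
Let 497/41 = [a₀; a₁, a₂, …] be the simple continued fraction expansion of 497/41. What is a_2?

5

Repeatedly divide and take the remainder:
497 ÷ 41 → quotient 12, remainder 5
41 ÷ 5 → quotient 8, remainder 1
5 ÷ 1 → quotient 5, remainder 0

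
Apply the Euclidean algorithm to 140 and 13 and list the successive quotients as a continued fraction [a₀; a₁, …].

[10; 1, 3, 3]

Run the Euclidean algorithm, recording each quotient:
⌊140/13⌋ = 10, remainder 10
⌊13/10⌋ = 1, remainder 3
⌊10/3⌋ = 3, remainder 1
⌊3/1⌋ = 3, remainder 0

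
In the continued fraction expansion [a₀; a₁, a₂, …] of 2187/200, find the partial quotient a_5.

Repeatedly divide and take the remainder:
2187 ÷ 200 → quotient 10, remainder 187
200 ÷ 187 → quotient 1, remainder 13
187 ÷ 13 → quotient 14, remainder 5
13 ÷ 5 → quotient 2, remainder 3
5 ÷ 3 → quotient 1, remainder 2
3 ÷ 2 → quotient 1, remainder 1

1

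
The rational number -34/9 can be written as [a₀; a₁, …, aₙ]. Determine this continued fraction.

[-4; 4, 2]

Run the Euclidean algorithm, recording each quotient:
-34 = -4·9 + 2, so a_0 = -4
9 = 4·2 + 1, so a_1 = 4
2 = 2·1 + 0, so a_2 = 2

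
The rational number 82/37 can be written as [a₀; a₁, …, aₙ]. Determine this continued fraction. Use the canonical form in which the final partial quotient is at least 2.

[2; 4, 1, 1, 1, 2]

Apply division with remainder until the remainder is 0:
82 ÷ 37 → quotient 2, remainder 8
37 ÷ 8 → quotient 4, remainder 5
8 ÷ 5 → quotient 1, remainder 3
5 ÷ 3 → quotient 1, remainder 2
3 ÷ 2 → quotient 1, remainder 1
2 ÷ 1 → quotient 2, remainder 0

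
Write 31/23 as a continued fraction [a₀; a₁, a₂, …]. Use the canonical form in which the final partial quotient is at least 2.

⌊31/23⌋ = 1, remainder 8
⌊23/8⌋ = 2, remainder 7
⌊8/7⌋ = 1, remainder 1
⌊7/1⌋ = 7, remainder 0

[1; 2, 1, 7]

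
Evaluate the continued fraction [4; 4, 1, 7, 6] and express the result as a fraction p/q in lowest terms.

1005/239

Use the convergent recurrence hₖ = aₖ·hₖ₋₁ + hₖ₋₂ (and likewise for the denominators kₖ):
a_0 = 4: 4/1
a_1 = 4: 17/4
a_2 = 1: 21/5
a_3 = 7: 164/39
a_4 = 6: 1005/239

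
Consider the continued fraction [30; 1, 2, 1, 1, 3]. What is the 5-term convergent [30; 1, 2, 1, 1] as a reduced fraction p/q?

a_0 = 30: 30/1
a_1 = 1: 31/1
a_2 = 2: 92/3
a_3 = 1: 123/4
a_4 = 1: 215/7

215/7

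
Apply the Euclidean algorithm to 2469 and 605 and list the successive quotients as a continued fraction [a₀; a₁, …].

[4; 12, 2, 1, 7, 2]

2469 ÷ 605 → quotient 4, remainder 49
605 ÷ 49 → quotient 12, remainder 17
49 ÷ 17 → quotient 2, remainder 15
17 ÷ 15 → quotient 1, remainder 2
15 ÷ 2 → quotient 7, remainder 1
2 ÷ 1 → quotient 2, remainder 0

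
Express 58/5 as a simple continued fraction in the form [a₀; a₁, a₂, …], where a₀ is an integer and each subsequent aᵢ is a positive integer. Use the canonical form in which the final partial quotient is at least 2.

58 ÷ 5 → quotient 11, remainder 3
5 ÷ 3 → quotient 1, remainder 2
3 ÷ 2 → quotient 1, remainder 1
2 ÷ 1 → quotient 2, remainder 0

[11; 1, 1, 2]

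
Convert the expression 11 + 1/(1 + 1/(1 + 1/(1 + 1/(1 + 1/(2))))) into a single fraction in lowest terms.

Start with 2.
1 + 1/(2/1) = 1 + 1/2 = 3/2
1 + 1/(3/2) = 1 + 2/3 = 5/3
1 + 1/(5/3) = 1 + 3/5 = 8/5
1 + 1/(8/5) = 1 + 5/8 = 13/8
11 + 1/(13/8) = 11 + 8/13 = 151/13

151/13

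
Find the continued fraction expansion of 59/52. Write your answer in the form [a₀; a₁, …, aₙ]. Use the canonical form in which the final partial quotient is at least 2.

⌊59/52⌋ = 1, remainder 7
⌊52/7⌋ = 7, remainder 3
⌊7/3⌋ = 2, remainder 1
⌊3/1⌋ = 3, remainder 0

[1; 7, 2, 3]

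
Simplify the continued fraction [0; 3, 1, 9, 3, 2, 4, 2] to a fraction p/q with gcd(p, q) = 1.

710/2771

Start with 2.
4 + 1/(2/1) = 4 + 1/2 = 9/2
2 + 1/(9/2) = 2 + 2/9 = 20/9
3 + 1/(20/9) = 3 + 9/20 = 69/20
9 + 1/(69/20) = 9 + 20/69 = 641/69
1 + 1/(641/69) = 1 + 69/641 = 710/641
3 + 1/(710/641) = 3 + 641/710 = 2771/710
0 + 1/(2771/710) = 0 + 710/2771 = 710/2771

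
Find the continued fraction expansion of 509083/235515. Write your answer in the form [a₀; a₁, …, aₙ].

509083 = 2·235515 + 38053, so a_0 = 2
235515 = 6·38053 + 7197, so a_1 = 6
38053 = 5·7197 + 2068, so a_2 = 5
7197 = 3·2068 + 993, so a_3 = 3
2068 = 2·993 + 82, so a_4 = 2
993 = 12·82 + 9, so a_5 = 12
82 = 9·9 + 1, so a_6 = 9
9 = 9·1 + 0, so a_7 = 9

[2; 6, 5, 3, 2, 12, 9, 9]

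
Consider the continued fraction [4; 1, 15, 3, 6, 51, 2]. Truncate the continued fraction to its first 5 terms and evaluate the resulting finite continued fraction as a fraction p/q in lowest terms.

1531/310

a_0 = 4: 4/1
a_1 = 1: 5/1
a_2 = 15: 79/16
a_3 = 3: 242/49
a_4 = 6: 1531/310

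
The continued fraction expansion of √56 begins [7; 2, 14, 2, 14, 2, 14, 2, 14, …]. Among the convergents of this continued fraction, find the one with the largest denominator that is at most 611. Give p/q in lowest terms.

List convergents until the denominator exceeds the bound:
a_0 = 7: 7/1  (≤ bound)
a_1 = 2: 15/2  (≤ bound)
a_2 = 14: 217/29  (≤ bound)
a_3 = 2: 449/60  (≤ bound)
a_4 = 14: 6503/869  (> 611, stop)

449/60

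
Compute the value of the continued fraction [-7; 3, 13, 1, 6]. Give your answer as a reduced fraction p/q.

Build up convergents one term at a time:
a_0 = -7: -7/1
a_1 = 3: -20/3
a_2 = 13: -267/40
a_3 = 1: -287/43
a_4 = 6: -1989/298

-1989/298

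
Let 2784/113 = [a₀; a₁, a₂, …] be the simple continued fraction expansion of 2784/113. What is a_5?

10

2784 ÷ 113 → quotient 24, remainder 72
113 ÷ 72 → quotient 1, remainder 41
72 ÷ 41 → quotient 1, remainder 31
41 ÷ 31 → quotient 1, remainder 10
31 ÷ 10 → quotient 3, remainder 1
10 ÷ 1 → quotient 10, remainder 0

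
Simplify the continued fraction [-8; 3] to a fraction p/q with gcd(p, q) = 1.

-23/3

Start with 3.
-8 + 1/(3/1) = -8 + 1/3 = -23/3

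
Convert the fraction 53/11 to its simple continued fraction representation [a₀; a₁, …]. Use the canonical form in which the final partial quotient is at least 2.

53 = 4·11 + 9, so a_0 = 4
11 = 1·9 + 2, so a_1 = 1
9 = 4·2 + 1, so a_2 = 4
2 = 2·1 + 0, so a_3 = 2

[4; 1, 4, 2]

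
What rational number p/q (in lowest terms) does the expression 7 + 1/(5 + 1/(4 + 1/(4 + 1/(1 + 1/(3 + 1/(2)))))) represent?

6817/948

Build up convergents one term at a time:
a_0 = 7: 7/1
a_1 = 5: 36/5
a_2 = 4: 151/21
a_3 = 4: 640/89
a_4 = 1: 791/110
a_5 = 3: 3013/419
a_6 = 2: 6817/948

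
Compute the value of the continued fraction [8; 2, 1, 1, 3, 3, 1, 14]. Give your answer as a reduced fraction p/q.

Start with 14.
1 + 1/(14/1) = 1 + 1/14 = 15/14
3 + 1/(15/14) = 3 + 14/15 = 59/15
3 + 1/(59/15) = 3 + 15/59 = 192/59
1 + 1/(192/59) = 1 + 59/192 = 251/192
1 + 1/(251/192) = 1 + 192/251 = 443/251
2 + 1/(443/251) = 2 + 251/443 = 1137/443
8 + 1/(1137/443) = 8 + 443/1137 = 9539/1137

9539/1137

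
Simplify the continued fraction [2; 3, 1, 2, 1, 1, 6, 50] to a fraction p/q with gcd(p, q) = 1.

19459/8576

Compute successive convergents:
a_0 = 2: 2/1
a_1 = 3: 7/3
a_2 = 1: 9/4
a_3 = 2: 25/11
a_4 = 1: 34/15
a_5 = 1: 59/26
a_6 = 6: 388/171
a_7 = 50: 19459/8576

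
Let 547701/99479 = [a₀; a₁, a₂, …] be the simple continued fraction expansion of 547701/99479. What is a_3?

43

547701 ÷ 99479 → quotient 5, remainder 50306
99479 ÷ 50306 → quotient 1, remainder 49173
50306 ÷ 49173 → quotient 1, remainder 1133
49173 ÷ 1133 → quotient 43, remainder 454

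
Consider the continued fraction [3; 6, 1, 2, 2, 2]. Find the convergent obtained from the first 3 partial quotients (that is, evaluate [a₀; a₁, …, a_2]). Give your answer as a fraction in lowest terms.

Work from the innermost term outward:
Start with 1.
6 + 1/(1/1) = 6 + 1/1 = 7/1
3 + 1/(7/1) = 3 + 1/7 = 22/7

22/7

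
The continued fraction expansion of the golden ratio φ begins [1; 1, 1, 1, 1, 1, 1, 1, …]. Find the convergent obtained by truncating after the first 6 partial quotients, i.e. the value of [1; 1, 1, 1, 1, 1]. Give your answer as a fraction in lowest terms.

a_0 = 1: 1/1
a_1 = 1: 2/1
a_2 = 1: 3/2
a_3 = 1: 5/3
a_4 = 1: 8/5
a_5 = 1: 13/8

13/8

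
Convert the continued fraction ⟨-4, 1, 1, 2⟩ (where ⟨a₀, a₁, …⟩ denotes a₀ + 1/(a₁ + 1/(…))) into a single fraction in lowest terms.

a_0 = -4: -4/1
a_1 = 1: -3/1
a_2 = 1: -7/2
a_3 = 2: -17/5

-17/5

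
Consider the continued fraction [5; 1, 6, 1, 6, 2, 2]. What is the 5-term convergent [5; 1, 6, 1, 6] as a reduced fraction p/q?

Compute successive convergents:
a_0 = 5: 5/1
a_1 = 1: 6/1
a_2 = 6: 41/7
a_3 = 1: 47/8
a_4 = 6: 323/55

323/55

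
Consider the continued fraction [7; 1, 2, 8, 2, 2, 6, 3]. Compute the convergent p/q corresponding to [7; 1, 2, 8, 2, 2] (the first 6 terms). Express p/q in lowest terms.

1006/131

a_0 = 7: 7/1
a_1 = 1: 8/1
a_2 = 2: 23/3
a_3 = 8: 192/25
a_4 = 2: 407/53
a_5 = 2: 1006/131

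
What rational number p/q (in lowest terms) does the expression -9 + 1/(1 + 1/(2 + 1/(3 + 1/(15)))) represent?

-1270/153

Build up convergents one term at a time:
a_0 = -9: -9/1
a_1 = 1: -8/1
a_2 = 2: -25/3
a_3 = 3: -83/10
a_4 = 15: -1270/153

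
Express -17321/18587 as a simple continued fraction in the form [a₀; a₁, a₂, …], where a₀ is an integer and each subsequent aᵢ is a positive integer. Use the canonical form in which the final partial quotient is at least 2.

[-1; 14, 1, 2, 7, 14, 4]

Repeatedly divide and take the remainder:
-17321 = -1·18587 + 1266, so a_0 = -1
18587 = 14·1266 + 863, so a_1 = 14
1266 = 1·863 + 403, so a_2 = 1
863 = 2·403 + 57, so a_3 = 2
403 = 7·57 + 4, so a_4 = 7
57 = 14·4 + 1, so a_5 = 14
4 = 4·1 + 0, so a_6 = 4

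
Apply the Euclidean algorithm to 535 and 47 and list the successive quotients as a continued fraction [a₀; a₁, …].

[11; 2, 1, 1, 1, 1, 3]

Apply division with remainder until the remainder is 0:
535 ÷ 47 → quotient 11, remainder 18
47 ÷ 18 → quotient 2, remainder 11
18 ÷ 11 → quotient 1, remainder 7
11 ÷ 7 → quotient 1, remainder 4
7 ÷ 4 → quotient 1, remainder 3
4 ÷ 3 → quotient 1, remainder 1
3 ÷ 1 → quotient 3, remainder 0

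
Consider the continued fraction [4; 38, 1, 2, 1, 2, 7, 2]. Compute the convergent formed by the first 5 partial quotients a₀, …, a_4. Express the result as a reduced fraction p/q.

Start with 1.
2 + 1/(1/1) = 2 + 1/1 = 3/1
1 + 1/(3/1) = 1 + 1/3 = 4/3
38 + 1/(4/3) = 38 + 3/4 = 155/4
4 + 1/(155/4) = 4 + 4/155 = 624/155

624/155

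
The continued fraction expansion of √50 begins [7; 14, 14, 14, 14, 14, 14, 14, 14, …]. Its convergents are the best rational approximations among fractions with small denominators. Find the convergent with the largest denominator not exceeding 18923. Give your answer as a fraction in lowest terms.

List convergents until the denominator exceeds the bound:
a_0 = 7: 7/1  (≤ bound)
a_1 = 14: 99/14  (≤ bound)
a_2 = 14: 1393/197  (≤ bound)
a_3 = 14: 19601/2772  (≤ bound)
a_4 = 14: 275807/39005  (> 18923, stop)

19601/2772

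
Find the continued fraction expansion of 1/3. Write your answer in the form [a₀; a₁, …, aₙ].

Repeatedly divide and take the remainder:
1 ÷ 3 → quotient 0, remainder 1
3 ÷ 1 → quotient 3, remainder 0

[0; 3]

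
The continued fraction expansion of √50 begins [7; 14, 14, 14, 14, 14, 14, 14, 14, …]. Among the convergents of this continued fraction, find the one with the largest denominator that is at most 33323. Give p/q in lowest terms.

19601/2772

List convergents until the denominator exceeds the bound:
a_0 = 7: 7/1  (≤ bound)
a_1 = 14: 99/14  (≤ bound)
a_2 = 14: 1393/197  (≤ bound)
a_3 = 14: 19601/2772  (≤ bound)
a_4 = 14: 275807/39005  (> 33323, stop)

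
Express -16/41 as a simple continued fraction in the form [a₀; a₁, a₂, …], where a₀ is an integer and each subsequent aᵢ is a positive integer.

[-1; 1, 1, 1, 1, 3, 2]

⌊-16/41⌋ = -1, remainder 25
⌊41/25⌋ = 1, remainder 16
⌊25/16⌋ = 1, remainder 9
⌊16/9⌋ = 1, remainder 7
⌊9/7⌋ = 1, remainder 2
⌊7/2⌋ = 3, remainder 1
⌊2/1⌋ = 2, remainder 0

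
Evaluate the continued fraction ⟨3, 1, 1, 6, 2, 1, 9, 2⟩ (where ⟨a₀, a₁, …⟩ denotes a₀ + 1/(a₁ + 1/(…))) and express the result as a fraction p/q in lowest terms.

2953/835

a_0 = 3: 3/1
a_1 = 1: 4/1
a_2 = 1: 7/2
a_3 = 6: 46/13
a_4 = 2: 99/28
a_5 = 1: 145/41
a_6 = 9: 1404/397
a_7 = 2: 2953/835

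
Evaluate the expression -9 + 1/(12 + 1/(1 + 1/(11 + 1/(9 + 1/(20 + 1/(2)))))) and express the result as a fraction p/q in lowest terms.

-517849/58038

a_0 = -9: -9/1
a_1 = 12: -107/12
a_2 = 1: -116/13
a_3 = 11: -1383/155
a_4 = 9: -12563/1408
a_5 = 20: -252643/28315
a_6 = 2: -517849/58038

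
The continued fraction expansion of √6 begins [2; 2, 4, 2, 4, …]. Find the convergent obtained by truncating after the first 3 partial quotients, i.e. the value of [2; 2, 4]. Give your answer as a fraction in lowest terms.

22/9

Starting at the tail and folding back:
Start with 4.
2 + 1/(4/1) = 2 + 1/4 = 9/4
2 + 1/(9/4) = 2 + 4/9 = 22/9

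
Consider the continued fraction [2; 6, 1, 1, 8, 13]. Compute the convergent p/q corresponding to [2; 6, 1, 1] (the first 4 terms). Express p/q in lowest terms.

Starting at the tail and folding back:
Start with 1.
1 + 1/(1/1) = 1 + 1/1 = 2/1
6 + 1/(2/1) = 6 + 1/2 = 13/2
2 + 1/(13/2) = 2 + 2/13 = 28/13

28/13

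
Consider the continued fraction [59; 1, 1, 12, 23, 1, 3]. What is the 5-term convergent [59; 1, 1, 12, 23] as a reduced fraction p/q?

34343/577

Use the convergent recurrence hₖ = aₖ·hₖ₋₁ + hₖ₋₂ (and likewise for the denominators kₖ):
a_0 = 59: 59/1
a_1 = 1: 60/1
a_2 = 1: 119/2
a_3 = 12: 1488/25
a_4 = 23: 34343/577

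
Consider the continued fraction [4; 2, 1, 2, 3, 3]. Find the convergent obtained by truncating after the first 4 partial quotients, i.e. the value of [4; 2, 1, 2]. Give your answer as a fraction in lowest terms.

35/8

Start with 2.
1 + 1/(2/1) = 1 + 1/2 = 3/2
2 + 1/(3/2) = 2 + 2/3 = 8/3
4 + 1/(8/3) = 4 + 3/8 = 35/8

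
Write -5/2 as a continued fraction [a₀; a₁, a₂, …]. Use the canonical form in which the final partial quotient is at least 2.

-5 ÷ 2 → quotient -3, remainder 1
2 ÷ 1 → quotient 2, remainder 0

[-3; 2]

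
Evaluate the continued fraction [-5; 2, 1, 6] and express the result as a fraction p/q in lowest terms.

Start with 6.
1 + 1/(6/1) = 1 + 1/6 = 7/6
2 + 1/(7/6) = 2 + 6/7 = 20/7
-5 + 1/(20/7) = -5 + 7/20 = -93/20

-93/20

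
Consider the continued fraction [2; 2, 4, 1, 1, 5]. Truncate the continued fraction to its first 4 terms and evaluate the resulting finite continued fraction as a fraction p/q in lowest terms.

a_0 = 2: 2/1
a_1 = 2: 5/2
a_2 = 4: 22/9
a_3 = 1: 27/11

27/11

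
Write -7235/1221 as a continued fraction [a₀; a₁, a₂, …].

[-6; 13, 2, 2, 1, 1, 7]

⌊-7235/1221⌋ = -6, remainder 91
⌊1221/91⌋ = 13, remainder 38
⌊91/38⌋ = 2, remainder 15
⌊38/15⌋ = 2, remainder 8
⌊15/8⌋ = 1, remainder 7
⌊8/7⌋ = 1, remainder 1
⌊7/1⌋ = 7, remainder 0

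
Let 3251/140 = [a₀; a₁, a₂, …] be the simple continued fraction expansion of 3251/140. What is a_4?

Repeatedly divide and take the remainder:
3251 = 23·140 + 31, so a_0 = 23
140 = 4·31 + 16, so a_1 = 4
31 = 1·16 + 15, so a_2 = 1
16 = 1·15 + 1, so a_3 = 1
15 = 15·1 + 0, so a_4 = 15

15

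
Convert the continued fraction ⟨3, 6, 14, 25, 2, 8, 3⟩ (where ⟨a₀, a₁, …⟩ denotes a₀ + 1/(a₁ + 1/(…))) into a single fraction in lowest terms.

364157/115068

Start with 3.
8 + 1/(3/1) = 8 + 1/3 = 25/3
2 + 1/(25/3) = 2 + 3/25 = 53/25
25 + 1/(53/25) = 25 + 25/53 = 1350/53
14 + 1/(1350/53) = 14 + 53/1350 = 18953/1350
6 + 1/(18953/1350) = 6 + 1350/18953 = 115068/18953
3 + 1/(115068/18953) = 3 + 18953/115068 = 364157/115068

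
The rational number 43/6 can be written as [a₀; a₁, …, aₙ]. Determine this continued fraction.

[7; 6]

⌊43/6⌋ = 7, remainder 1
⌊6/1⌋ = 6, remainder 0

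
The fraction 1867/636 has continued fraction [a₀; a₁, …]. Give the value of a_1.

1867 ÷ 636 → quotient 2, remainder 595
636 ÷ 595 → quotient 1, remainder 41

1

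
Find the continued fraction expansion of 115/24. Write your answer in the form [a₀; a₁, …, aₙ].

Apply division with remainder until the remainder is 0:
⌊115/24⌋ = 4, remainder 19
⌊24/19⌋ = 1, remainder 5
⌊19/5⌋ = 3, remainder 4
⌊5/4⌋ = 1, remainder 1
⌊4/1⌋ = 4, remainder 0

[4; 1, 3, 1, 4]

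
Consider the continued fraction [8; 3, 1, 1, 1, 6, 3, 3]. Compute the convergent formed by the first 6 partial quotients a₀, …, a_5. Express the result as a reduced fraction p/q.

a_0 = 8: 8/1
a_1 = 3: 25/3
a_2 = 1: 33/4
a_3 = 1: 58/7
a_4 = 1: 91/11
a_5 = 6: 604/73

604/73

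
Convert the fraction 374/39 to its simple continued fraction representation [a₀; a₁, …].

[9; 1, 1, 2, 3, 2]

374 = 9·39 + 23, so a_0 = 9
39 = 1·23 + 16, so a_1 = 1
23 = 1·16 + 7, so a_2 = 1
16 = 2·7 + 2, so a_3 = 2
7 = 3·2 + 1, so a_4 = 3
2 = 2·1 + 0, so a_5 = 2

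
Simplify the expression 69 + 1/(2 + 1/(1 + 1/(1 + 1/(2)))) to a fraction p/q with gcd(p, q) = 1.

a_0 = 69: 69/1
a_1 = 2: 139/2
a_2 = 1: 208/3
a_3 = 1: 347/5
a_4 = 2: 902/13

902/13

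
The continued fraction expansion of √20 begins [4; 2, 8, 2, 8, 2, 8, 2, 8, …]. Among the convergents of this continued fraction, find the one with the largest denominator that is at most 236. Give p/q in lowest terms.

161/36

a_0 = 4: 4/1  (≤ bound)
a_1 = 2: 9/2  (≤ bound)
a_2 = 8: 76/17  (≤ bound)
a_3 = 2: 161/36  (≤ bound)
a_4 = 8: 1364/305  (> 236, stop)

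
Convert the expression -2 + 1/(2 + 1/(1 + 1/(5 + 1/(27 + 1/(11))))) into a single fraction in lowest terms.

Work from the innermost term outward:
Start with 11.
27 + 1/(11/1) = 27 + 1/11 = 298/11
5 + 1/(298/11) = 5 + 11/298 = 1501/298
1 + 1/(1501/298) = 1 + 298/1501 = 1799/1501
2 + 1/(1799/1501) = 2 + 1501/1799 = 5099/1799
-2 + 1/(5099/1799) = -2 + 1799/5099 = -8399/5099

-8399/5099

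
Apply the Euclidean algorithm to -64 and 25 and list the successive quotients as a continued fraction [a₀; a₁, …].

[-3; 2, 3, 1, 2]

Run the Euclidean algorithm, recording each quotient:
-64 ÷ 25 → quotient -3, remainder 11
25 ÷ 11 → quotient 2, remainder 3
11 ÷ 3 → quotient 3, remainder 2
3 ÷ 2 → quotient 1, remainder 1
2 ÷ 1 → quotient 2, remainder 0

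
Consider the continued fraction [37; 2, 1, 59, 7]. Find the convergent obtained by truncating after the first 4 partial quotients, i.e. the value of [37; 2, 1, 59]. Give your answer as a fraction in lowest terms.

a_0 = 37: 37/1
a_1 = 2: 75/2
a_2 = 1: 112/3
a_3 = 59: 6683/179

6683/179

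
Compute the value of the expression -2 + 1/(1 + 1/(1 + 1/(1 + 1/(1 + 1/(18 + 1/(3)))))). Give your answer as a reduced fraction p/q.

-397/284

Work from the innermost term outward:
Start with 3.
18 + 1/(3/1) = 18 + 1/3 = 55/3
1 + 1/(55/3) = 1 + 3/55 = 58/55
1 + 1/(58/55) = 1 + 55/58 = 113/58
1 + 1/(113/58) = 1 + 58/113 = 171/113
1 + 1/(171/113) = 1 + 113/171 = 284/171
-2 + 1/(284/171) = -2 + 171/284 = -397/284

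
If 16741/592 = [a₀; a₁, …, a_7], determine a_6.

1

⌊16741/592⌋ = 28, remainder 165
⌊592/165⌋ = 3, remainder 97
⌊165/97⌋ = 1, remainder 68
⌊97/68⌋ = 1, remainder 29
⌊68/29⌋ = 2, remainder 10
⌊29/10⌋ = 2, remainder 9
⌊10/9⌋ = 1, remainder 1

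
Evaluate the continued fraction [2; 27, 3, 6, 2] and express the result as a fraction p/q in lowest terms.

2281/1120

Starting at the tail and folding back:
Start with 2.
6 + 1/(2/1) = 6 + 1/2 = 13/2
3 + 1/(13/2) = 3 + 2/13 = 41/13
27 + 1/(41/13) = 27 + 13/41 = 1120/41
2 + 1/(1120/41) = 2 + 41/1120 = 2281/1120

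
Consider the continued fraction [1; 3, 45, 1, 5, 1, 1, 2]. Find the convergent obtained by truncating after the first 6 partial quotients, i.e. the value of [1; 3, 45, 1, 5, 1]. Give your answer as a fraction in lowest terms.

1291/970

Start with 1.
5 + 1/(1/1) = 5 + 1/1 = 6/1
1 + 1/(6/1) = 1 + 1/6 = 7/6
45 + 1/(7/6) = 45 + 6/7 = 321/7
3 + 1/(321/7) = 3 + 7/321 = 970/321
1 + 1/(970/321) = 1 + 321/970 = 1291/970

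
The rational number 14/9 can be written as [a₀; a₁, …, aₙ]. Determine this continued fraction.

14 ÷ 9 → quotient 1, remainder 5
9 ÷ 5 → quotient 1, remainder 4
5 ÷ 4 → quotient 1, remainder 1
4 ÷ 1 → quotient 4, remainder 0

[1; 1, 1, 4]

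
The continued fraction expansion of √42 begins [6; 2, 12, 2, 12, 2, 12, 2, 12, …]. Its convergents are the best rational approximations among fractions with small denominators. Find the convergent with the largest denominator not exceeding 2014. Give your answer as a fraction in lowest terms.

a_0 = 6: 6/1  (≤ bound)
a_1 = 2: 13/2  (≤ bound)
a_2 = 12: 162/25  (≤ bound)
a_3 = 2: 337/52  (≤ bound)
a_4 = 12: 4206/649  (≤ bound)
a_5 = 2: 8749/1350  (≤ bound)
a_6 = 12: 109194/16849  (> 2014, stop)

8749/1350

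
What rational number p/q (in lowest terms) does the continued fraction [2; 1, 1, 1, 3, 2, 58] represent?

3857/1461

Starting at the tail and folding back:
Start with 58.
2 + 1/(58/1) = 2 + 1/58 = 117/58
3 + 1/(117/58) = 3 + 58/117 = 409/117
1 + 1/(409/117) = 1 + 117/409 = 526/409
1 + 1/(526/409) = 1 + 409/526 = 935/526
1 + 1/(935/526) = 1 + 526/935 = 1461/935
2 + 1/(1461/935) = 2 + 935/1461 = 3857/1461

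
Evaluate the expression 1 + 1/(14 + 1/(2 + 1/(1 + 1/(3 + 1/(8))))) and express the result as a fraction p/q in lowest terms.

1398/1307

Use the convergent recurrence hₖ = aₖ·hₖ₋₁ + hₖ₋₂ (and likewise for the denominators kₖ):
a_0 = 1: 1/1
a_1 = 14: 15/14
a_2 = 2: 31/29
a_3 = 1: 46/43
a_4 = 3: 169/158
a_5 = 8: 1398/1307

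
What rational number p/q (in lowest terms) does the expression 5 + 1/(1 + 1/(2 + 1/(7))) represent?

a_0 = 5: 5/1
a_1 = 1: 6/1
a_2 = 2: 17/3
a_3 = 7: 125/22

125/22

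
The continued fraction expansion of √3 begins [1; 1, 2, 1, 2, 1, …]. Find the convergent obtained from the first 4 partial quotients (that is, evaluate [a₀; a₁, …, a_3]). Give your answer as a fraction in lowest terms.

Start with 1.
2 + 1/(1/1) = 2 + 1/1 = 3/1
1 + 1/(3/1) = 1 + 1/3 = 4/3
1 + 1/(4/3) = 1 + 3/4 = 7/4

7/4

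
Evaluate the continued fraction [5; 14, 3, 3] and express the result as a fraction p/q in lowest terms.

Build up convergents one term at a time:
a_0 = 5: 5/1
a_1 = 14: 71/14
a_2 = 3: 218/43
a_3 = 3: 725/143

725/143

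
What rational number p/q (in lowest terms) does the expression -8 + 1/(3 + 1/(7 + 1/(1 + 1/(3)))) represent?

a_0 = -8: -8/1
a_1 = 3: -23/3
a_2 = 7: -169/22
a_3 = 1: -192/25
a_4 = 3: -745/97

-745/97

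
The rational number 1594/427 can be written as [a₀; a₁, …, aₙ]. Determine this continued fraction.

[3; 1, 2, 1, 2, 1, 13, 2]

⌊1594/427⌋ = 3, remainder 313
⌊427/313⌋ = 1, remainder 114
⌊313/114⌋ = 2, remainder 85
⌊114/85⌋ = 1, remainder 29
⌊85/29⌋ = 2, remainder 27
⌊29/27⌋ = 1, remainder 2
⌊27/2⌋ = 13, remainder 1
⌊2/1⌋ = 2, remainder 0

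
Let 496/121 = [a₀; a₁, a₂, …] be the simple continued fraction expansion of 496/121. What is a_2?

496 ÷ 121 → quotient 4, remainder 12
121 ÷ 12 → quotient 10, remainder 1
12 ÷ 1 → quotient 12, remainder 0

12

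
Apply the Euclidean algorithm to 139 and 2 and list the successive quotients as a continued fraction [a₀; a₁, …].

Apply division with remainder until the remainder is 0:
⌊139/2⌋ = 69, remainder 1
⌊2/1⌋ = 2, remainder 0

[69; 2]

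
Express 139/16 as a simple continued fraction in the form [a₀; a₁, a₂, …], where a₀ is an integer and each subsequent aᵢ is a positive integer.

[8; 1, 2, 5]

139 ÷ 16 → quotient 8, remainder 11
16 ÷ 11 → quotient 1, remainder 5
11 ÷ 5 → quotient 2, remainder 1
5 ÷ 1 → quotient 5, remainder 0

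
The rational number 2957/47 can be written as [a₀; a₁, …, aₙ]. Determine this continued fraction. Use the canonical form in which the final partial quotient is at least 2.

Apply division with remainder until the remainder is 0:
⌊2957/47⌋ = 62, remainder 43
⌊47/43⌋ = 1, remainder 4
⌊43/4⌋ = 10, remainder 3
⌊4/3⌋ = 1, remainder 1
⌊3/1⌋ = 3, remainder 0

[62; 1, 10, 1, 3]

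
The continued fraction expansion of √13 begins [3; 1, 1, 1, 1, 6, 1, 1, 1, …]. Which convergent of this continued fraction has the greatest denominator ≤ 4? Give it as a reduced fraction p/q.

a_0 = 3: 3/1  (≤ bound)
a_1 = 1: 4/1  (≤ bound)
a_2 = 1: 7/2  (≤ bound)
a_3 = 1: 11/3  (≤ bound)
a_4 = 1: 18/5  (> 4, stop)

11/3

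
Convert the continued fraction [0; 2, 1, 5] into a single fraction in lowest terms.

a_0 = 0: 0/1
a_1 = 2: 1/2
a_2 = 1: 1/3
a_3 = 5: 6/17

6/17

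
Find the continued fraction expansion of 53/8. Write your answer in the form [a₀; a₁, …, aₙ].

[6; 1, 1, 1, 2]

53 = 6·8 + 5, so a_0 = 6
8 = 1·5 + 3, so a_1 = 1
5 = 1·3 + 2, so a_2 = 1
3 = 1·2 + 1, so a_3 = 1
2 = 2·1 + 0, so a_4 = 2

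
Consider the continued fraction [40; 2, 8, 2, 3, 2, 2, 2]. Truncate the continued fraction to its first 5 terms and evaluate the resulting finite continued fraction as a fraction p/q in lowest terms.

Collapse the nested fraction from the inside out:
Start with 3.
2 + 1/(3/1) = 2 + 1/3 = 7/3
8 + 1/(7/3) = 8 + 3/7 = 59/7
2 + 1/(59/7) = 2 + 7/59 = 125/59
40 + 1/(125/59) = 40 + 59/125 = 5059/125

5059/125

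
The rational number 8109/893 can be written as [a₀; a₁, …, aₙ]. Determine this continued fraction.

Run the Euclidean algorithm, recording each quotient:
8109 ÷ 893 → quotient 9, remainder 72
893 ÷ 72 → quotient 12, remainder 29
72 ÷ 29 → quotient 2, remainder 14
29 ÷ 14 → quotient 2, remainder 1
14 ÷ 1 → quotient 14, remainder 0

[9; 12, 2, 2, 14]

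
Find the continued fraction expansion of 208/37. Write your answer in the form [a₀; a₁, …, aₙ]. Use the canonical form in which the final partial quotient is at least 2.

208 = 5·37 + 23, so a_0 = 5
37 = 1·23 + 14, so a_1 = 1
23 = 1·14 + 9, so a_2 = 1
14 = 1·9 + 5, so a_3 = 1
9 = 1·5 + 4, so a_4 = 1
5 = 1·4 + 1, so a_5 = 1
4 = 4·1 + 0, so a_6 = 4

[5; 1, 1, 1, 1, 1, 4]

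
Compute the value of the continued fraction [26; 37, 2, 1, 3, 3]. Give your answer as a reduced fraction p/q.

35006/1345

Collapse the nested fraction from the inside out:
Start with 3.
3 + 1/(3/1) = 3 + 1/3 = 10/3
1 + 1/(10/3) = 1 + 3/10 = 13/10
2 + 1/(13/10) = 2 + 10/13 = 36/13
37 + 1/(36/13) = 37 + 13/36 = 1345/36
26 + 1/(1345/36) = 26 + 36/1345 = 35006/1345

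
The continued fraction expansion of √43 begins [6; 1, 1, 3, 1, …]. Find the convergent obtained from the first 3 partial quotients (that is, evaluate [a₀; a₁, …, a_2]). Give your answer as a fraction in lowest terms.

Compute successive convergents:
a_0 = 6: 6/1
a_1 = 1: 7/1
a_2 = 1: 13/2

13/2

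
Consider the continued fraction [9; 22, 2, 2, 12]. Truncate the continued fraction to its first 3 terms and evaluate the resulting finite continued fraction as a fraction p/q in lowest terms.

407/45

a_0 = 9: 9/1
a_1 = 22: 199/22
a_2 = 2: 407/45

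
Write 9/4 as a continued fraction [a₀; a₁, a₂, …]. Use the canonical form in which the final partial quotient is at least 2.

[2; 4]

Repeatedly divide and take the remainder:
⌊9/4⌋ = 2, remainder 1
⌊4/1⌋ = 4, remainder 0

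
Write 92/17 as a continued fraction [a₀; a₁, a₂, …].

Apply division with remainder until the remainder is 0:
92 ÷ 17 → quotient 5, remainder 7
17 ÷ 7 → quotient 2, remainder 3
7 ÷ 3 → quotient 2, remainder 1
3 ÷ 1 → quotient 3, remainder 0

[5; 2, 2, 3]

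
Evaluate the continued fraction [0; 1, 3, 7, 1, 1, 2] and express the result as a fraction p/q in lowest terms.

Start with 2.
1 + 1/(2/1) = 1 + 1/2 = 3/2
1 + 1/(3/2) = 1 + 2/3 = 5/3
7 + 1/(5/3) = 7 + 3/5 = 38/5
3 + 1/(38/5) = 3 + 5/38 = 119/38
1 + 1/(119/38) = 1 + 38/119 = 157/119
0 + 1/(157/119) = 0 + 119/157 = 119/157

119/157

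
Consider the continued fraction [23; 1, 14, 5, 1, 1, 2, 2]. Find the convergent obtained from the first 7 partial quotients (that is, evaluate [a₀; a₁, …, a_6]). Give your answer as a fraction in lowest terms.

10172/425

Start with 2.
1 + 1/(2/1) = 1 + 1/2 = 3/2
1 + 1/(3/2) = 1 + 2/3 = 5/3
5 + 1/(5/3) = 5 + 3/5 = 28/5
14 + 1/(28/5) = 14 + 5/28 = 397/28
1 + 1/(397/28) = 1 + 28/397 = 425/397
23 + 1/(425/397) = 23 + 397/425 = 10172/425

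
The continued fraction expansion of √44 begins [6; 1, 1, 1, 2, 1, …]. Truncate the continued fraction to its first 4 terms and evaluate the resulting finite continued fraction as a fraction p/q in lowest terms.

Work from the innermost term outward:
Start with 1.
1 + 1/(1/1) = 1 + 1/1 = 2/1
1 + 1/(2/1) = 1 + 1/2 = 3/2
6 + 1/(3/2) = 6 + 2/3 = 20/3

20/3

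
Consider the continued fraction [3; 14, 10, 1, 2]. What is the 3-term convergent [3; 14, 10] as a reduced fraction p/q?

a_0 = 3: 3/1
a_1 = 14: 43/14
a_2 = 10: 433/141

433/141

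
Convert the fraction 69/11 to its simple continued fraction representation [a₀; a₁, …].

[6; 3, 1, 2]

Run the Euclidean algorithm, recording each quotient:
69 = 6·11 + 3, so a_0 = 6
11 = 3·3 + 2, so a_1 = 3
3 = 1·2 + 1, so a_2 = 1
2 = 2·1 + 0, so a_3 = 2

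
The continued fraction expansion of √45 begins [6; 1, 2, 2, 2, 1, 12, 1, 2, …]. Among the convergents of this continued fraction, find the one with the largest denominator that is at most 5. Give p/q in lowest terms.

20/3

List convergents until the denominator exceeds the bound:
a_0 = 6: 6/1  (≤ bound)
a_1 = 1: 7/1  (≤ bound)
a_2 = 2: 20/3  (≤ bound)
a_3 = 2: 47/7  (> 5, stop)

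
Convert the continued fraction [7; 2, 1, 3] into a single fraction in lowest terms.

81/11

a_0 = 7: 7/1
a_1 = 2: 15/2
a_2 = 1: 22/3
a_3 = 3: 81/11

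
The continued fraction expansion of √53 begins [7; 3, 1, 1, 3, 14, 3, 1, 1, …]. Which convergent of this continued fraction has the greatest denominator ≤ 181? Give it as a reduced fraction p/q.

182/25

a_0 = 7: 7/1  (≤ bound)
a_1 = 3: 22/3  (≤ bound)
a_2 = 1: 29/4  (≤ bound)
a_3 = 1: 51/7  (≤ bound)
a_4 = 3: 182/25  (≤ bound)
a_5 = 14: 2599/357  (> 181, stop)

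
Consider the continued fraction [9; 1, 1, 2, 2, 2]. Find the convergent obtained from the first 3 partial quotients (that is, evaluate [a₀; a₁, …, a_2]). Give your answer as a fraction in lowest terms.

19/2

Work from the innermost term outward:
Start with 1.
1 + 1/(1/1) = 1 + 1/1 = 2/1
9 + 1/(2/1) = 9 + 1/2 = 19/2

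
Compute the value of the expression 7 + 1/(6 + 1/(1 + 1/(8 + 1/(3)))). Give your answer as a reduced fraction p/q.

1379/193

a_0 = 7: 7/1
a_1 = 6: 43/6
a_2 = 1: 50/7
a_3 = 8: 443/62
a_4 = 3: 1379/193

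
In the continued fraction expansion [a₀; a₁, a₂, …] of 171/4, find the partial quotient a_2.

3

171 ÷ 4 → quotient 42, remainder 3
4 ÷ 3 → quotient 1, remainder 1
3 ÷ 1 → quotient 3, remainder 0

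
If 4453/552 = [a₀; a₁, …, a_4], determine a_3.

4453 = 8·552 + 37, so a_0 = 8
552 = 14·37 + 34, so a_1 = 14
37 = 1·34 + 3, so a_2 = 1
34 = 11·3 + 1, so a_3 = 11

11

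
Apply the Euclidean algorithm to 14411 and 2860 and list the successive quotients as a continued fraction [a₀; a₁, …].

[5; 25, 1, 3, 3, 1, 2, 2]

14411 = 5·2860 + 111, so a_0 = 5
2860 = 25·111 + 85, so a_1 = 25
111 = 1·85 + 26, so a_2 = 1
85 = 3·26 + 7, so a_3 = 3
26 = 3·7 + 5, so a_4 = 3
7 = 1·5 + 2, so a_5 = 1
5 = 2·2 + 1, so a_6 = 2
2 = 2·1 + 0, so a_7 = 2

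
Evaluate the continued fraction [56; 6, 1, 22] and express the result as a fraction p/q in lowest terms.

8983/160

a_0 = 56: 56/1
a_1 = 6: 337/6
a_2 = 1: 393/7
a_3 = 22: 8983/160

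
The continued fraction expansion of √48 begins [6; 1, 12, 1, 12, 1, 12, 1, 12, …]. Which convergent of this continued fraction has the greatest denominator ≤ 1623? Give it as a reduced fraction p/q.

1351/195

List convergents until the denominator exceeds the bound:
a_0 = 6: 6/1  (≤ bound)
a_1 = 1: 7/1  (≤ bound)
a_2 = 12: 90/13  (≤ bound)
a_3 = 1: 97/14  (≤ bound)
a_4 = 12: 1254/181  (≤ bound)
a_5 = 1: 1351/195  (≤ bound)
a_6 = 12: 17466/2521  (> 1623, stop)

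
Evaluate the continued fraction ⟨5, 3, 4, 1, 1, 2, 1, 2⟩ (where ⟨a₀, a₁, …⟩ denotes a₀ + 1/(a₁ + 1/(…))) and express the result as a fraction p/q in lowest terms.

1487/280

Start with 2.
1 + 1/(2/1) = 1 + 1/2 = 3/2
2 + 1/(3/2) = 2 + 2/3 = 8/3
1 + 1/(8/3) = 1 + 3/8 = 11/8
1 + 1/(11/8) = 1 + 8/11 = 19/11
4 + 1/(19/11) = 4 + 11/19 = 87/19
3 + 1/(87/19) = 3 + 19/87 = 280/87
5 + 1/(280/87) = 5 + 87/280 = 1487/280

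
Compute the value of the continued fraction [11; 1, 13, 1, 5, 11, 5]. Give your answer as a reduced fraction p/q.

a_0 = 11: 11/1
a_1 = 1: 12/1
a_2 = 13: 167/14
a_3 = 1: 179/15
a_4 = 5: 1062/89
a_5 = 11: 11861/994
a_6 = 5: 60367/5059

60367/5059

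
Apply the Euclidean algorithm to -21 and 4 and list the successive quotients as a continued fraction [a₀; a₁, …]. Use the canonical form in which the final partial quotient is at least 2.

Apply division with remainder until the remainder is 0:
⌊-21/4⌋ = -6, remainder 3
⌊4/3⌋ = 1, remainder 1
⌊3/1⌋ = 3, remainder 0

[-6; 1, 3]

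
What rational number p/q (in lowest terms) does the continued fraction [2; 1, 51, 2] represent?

Start with 2.
51 + 1/(2/1) = 51 + 1/2 = 103/2
1 + 1/(103/2) = 1 + 2/103 = 105/103
2 + 1/(105/103) = 2 + 103/105 = 313/105

313/105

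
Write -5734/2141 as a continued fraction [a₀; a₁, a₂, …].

[-3; 3, 9, 3, 4, 1, 1, 2]

Repeatedly divide and take the remainder:
⌊-5734/2141⌋ = -3, remainder 689
⌊2141/689⌋ = 3, remainder 74
⌊689/74⌋ = 9, remainder 23
⌊74/23⌋ = 3, remainder 5
⌊23/5⌋ = 4, remainder 3
⌊5/3⌋ = 1, remainder 2
⌊3/2⌋ = 1, remainder 1
⌊2/1⌋ = 2, remainder 0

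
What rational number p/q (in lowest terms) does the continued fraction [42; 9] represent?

379/9

a_0 = 42: 42/1
a_1 = 9: 379/9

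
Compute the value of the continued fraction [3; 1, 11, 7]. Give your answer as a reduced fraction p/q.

333/85

a_0 = 3: 3/1
a_1 = 1: 4/1
a_2 = 11: 47/12
a_3 = 7: 333/85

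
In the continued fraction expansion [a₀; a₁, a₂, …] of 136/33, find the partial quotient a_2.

4

136 = 4·33 + 4, so a_0 = 4
33 = 8·4 + 1, so a_1 = 8
4 = 4·1 + 0, so a_2 = 4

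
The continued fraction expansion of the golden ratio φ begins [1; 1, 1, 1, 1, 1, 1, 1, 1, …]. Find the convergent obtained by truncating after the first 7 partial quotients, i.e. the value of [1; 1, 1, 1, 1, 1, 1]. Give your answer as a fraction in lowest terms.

Start with 1.
1 + 1/(1/1) = 1 + 1/1 = 2/1
1 + 1/(2/1) = 1 + 1/2 = 3/2
1 + 1/(3/2) = 1 + 2/3 = 5/3
1 + 1/(5/3) = 1 + 3/5 = 8/5
1 + 1/(8/5) = 1 + 5/8 = 13/8
1 + 1/(13/8) = 1 + 8/13 = 21/13

21/13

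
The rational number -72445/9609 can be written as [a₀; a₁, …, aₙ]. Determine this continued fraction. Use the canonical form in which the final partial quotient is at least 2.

Run the Euclidean algorithm, recording each quotient:
⌊-72445/9609⌋ = -8, remainder 4427
⌊9609/4427⌋ = 2, remainder 755
⌊4427/755⌋ = 5, remainder 652
⌊755/652⌋ = 1, remainder 103
⌊652/103⌋ = 6, remainder 34
⌊103/34⌋ = 3, remainder 1
⌊34/1⌋ = 34, remainder 0

[-8; 2, 5, 1, 6, 3, 34]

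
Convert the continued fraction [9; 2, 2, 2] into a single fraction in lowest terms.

113/12

a_0 = 9: 9/1
a_1 = 2: 19/2
a_2 = 2: 47/5
a_3 = 2: 113/12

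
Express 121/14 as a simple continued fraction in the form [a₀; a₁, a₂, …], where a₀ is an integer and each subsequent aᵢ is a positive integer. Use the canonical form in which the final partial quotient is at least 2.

[8; 1, 1, 1, 4]

Apply division with remainder until the remainder is 0:
121 ÷ 14 → quotient 8, remainder 9
14 ÷ 9 → quotient 1, remainder 5
9 ÷ 5 → quotient 1, remainder 4
5 ÷ 4 → quotient 1, remainder 1
4 ÷ 1 → quotient 4, remainder 0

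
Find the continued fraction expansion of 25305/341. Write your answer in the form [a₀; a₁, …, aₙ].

25305 ÷ 341 → quotient 74, remainder 71
341 ÷ 71 → quotient 4, remainder 57
71 ÷ 57 → quotient 1, remainder 14
57 ÷ 14 → quotient 4, remainder 1
14 ÷ 1 → quotient 14, remainder 0

[74; 4, 1, 4, 14]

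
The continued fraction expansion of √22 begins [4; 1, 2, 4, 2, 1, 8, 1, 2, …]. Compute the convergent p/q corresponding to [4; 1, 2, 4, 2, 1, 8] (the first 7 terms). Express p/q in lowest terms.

Use the convergent recurrence hₖ = aₖ·hₖ₋₁ + hₖ₋₂ (and likewise for the denominators kₖ):
a_0 = 4: 4/1
a_1 = 1: 5/1
a_2 = 2: 14/3
a_3 = 4: 61/13
a_4 = 2: 136/29
a_5 = 1: 197/42
a_6 = 8: 1712/365

1712/365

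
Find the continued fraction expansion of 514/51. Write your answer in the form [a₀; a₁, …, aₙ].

514 ÷ 51 → quotient 10, remainder 4
51 ÷ 4 → quotient 12, remainder 3
4 ÷ 3 → quotient 1, remainder 1
3 ÷ 1 → quotient 3, remainder 0

[10; 12, 1, 3]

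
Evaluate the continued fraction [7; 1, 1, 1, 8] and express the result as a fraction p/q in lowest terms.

199/26

a_0 = 7: 7/1
a_1 = 1: 8/1
a_2 = 1: 15/2
a_3 = 1: 23/3
a_4 = 8: 199/26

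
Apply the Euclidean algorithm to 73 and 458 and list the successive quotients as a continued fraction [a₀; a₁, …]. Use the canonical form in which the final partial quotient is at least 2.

[0; 6, 3, 1, 1, 1, 6]

Apply division with remainder until the remainder is 0:
73 = 0·458 + 73, so a_0 = 0
458 = 6·73 + 20, so a_1 = 6
73 = 3·20 + 13, so a_2 = 3
20 = 1·13 + 7, so a_3 = 1
13 = 1·7 + 6, so a_4 = 1
7 = 1·6 + 1, so a_5 = 1
6 = 6·1 + 0, so a_6 = 6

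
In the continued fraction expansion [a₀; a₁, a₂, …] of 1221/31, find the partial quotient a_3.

1221 = 39·31 + 12, so a_0 = 39
31 = 2·12 + 7, so a_1 = 2
12 = 1·7 + 5, so a_2 = 1
7 = 1·5 + 2, so a_3 = 1

1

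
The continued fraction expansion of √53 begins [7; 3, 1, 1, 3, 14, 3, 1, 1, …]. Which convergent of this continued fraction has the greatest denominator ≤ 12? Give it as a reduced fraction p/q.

List convergents until the denominator exceeds the bound:
a_0 = 7: 7/1  (≤ bound)
a_1 = 3: 22/3  (≤ bound)
a_2 = 1: 29/4  (≤ bound)
a_3 = 1: 51/7  (≤ bound)
a_4 = 3: 182/25  (> 12, stop)

51/7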